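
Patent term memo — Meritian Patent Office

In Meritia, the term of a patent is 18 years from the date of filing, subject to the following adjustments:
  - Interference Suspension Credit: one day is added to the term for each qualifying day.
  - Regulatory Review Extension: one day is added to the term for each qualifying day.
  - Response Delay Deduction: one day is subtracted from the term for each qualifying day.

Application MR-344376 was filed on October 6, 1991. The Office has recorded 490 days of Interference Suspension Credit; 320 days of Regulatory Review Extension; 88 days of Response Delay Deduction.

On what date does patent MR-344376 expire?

Base term: filing date + 18 years → 6 October 2009.
Interference Suspension Credit: +490 days → 8 February 2011.
Regulatory Review Extension: +320 days → 25 December 2011.
Response Delay Deduction: −88 days → 28 September 2011.

2011-09-28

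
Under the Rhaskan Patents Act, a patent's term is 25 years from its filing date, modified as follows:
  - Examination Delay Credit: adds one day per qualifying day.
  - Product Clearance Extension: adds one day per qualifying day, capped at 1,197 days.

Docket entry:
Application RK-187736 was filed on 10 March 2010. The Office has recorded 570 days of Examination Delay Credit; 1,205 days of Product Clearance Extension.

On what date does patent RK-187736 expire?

Base term: filing date + 25 years → 10 March 2035.
Examination Delay Credit: +570 days → 30 September 2036.
Product Clearance Extension: 1205 days claimed exceeds the 1197-day cap, so +1197 days → 10 January 2040.

January 10, 2040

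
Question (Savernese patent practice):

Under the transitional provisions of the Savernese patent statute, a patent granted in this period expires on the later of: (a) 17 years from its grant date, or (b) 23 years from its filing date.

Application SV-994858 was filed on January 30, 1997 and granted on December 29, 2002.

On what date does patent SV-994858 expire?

(a) grant + 17 years → 29 December 2019.
(b) filing + 23 years → 30 January 2020.
Later of the two: 30 January 2020.

January 30, 2020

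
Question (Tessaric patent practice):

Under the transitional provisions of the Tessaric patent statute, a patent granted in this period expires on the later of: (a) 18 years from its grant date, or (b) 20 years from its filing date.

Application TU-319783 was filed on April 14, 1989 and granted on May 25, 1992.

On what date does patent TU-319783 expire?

(a) grant + 18 years → 25 May 2010.
(b) filing + 20 years → 14 April 2009.
Later of the two: 25 May 2010.

May 25, 2010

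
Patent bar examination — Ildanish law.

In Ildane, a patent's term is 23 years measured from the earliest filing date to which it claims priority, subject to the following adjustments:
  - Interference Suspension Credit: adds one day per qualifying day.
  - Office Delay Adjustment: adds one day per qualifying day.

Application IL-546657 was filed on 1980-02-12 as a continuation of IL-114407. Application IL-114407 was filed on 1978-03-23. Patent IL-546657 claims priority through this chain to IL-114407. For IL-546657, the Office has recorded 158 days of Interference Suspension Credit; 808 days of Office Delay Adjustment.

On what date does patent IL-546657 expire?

Earliest priority filing: 23 March 1978.
Base term: 23 March 1978 + 23 years → 23 March 2001.
Interference Suspension Credit: +158 days → 28 August 2001.
Office Delay Adjustment: +808 days → 14 November 2003.

November 14, 2003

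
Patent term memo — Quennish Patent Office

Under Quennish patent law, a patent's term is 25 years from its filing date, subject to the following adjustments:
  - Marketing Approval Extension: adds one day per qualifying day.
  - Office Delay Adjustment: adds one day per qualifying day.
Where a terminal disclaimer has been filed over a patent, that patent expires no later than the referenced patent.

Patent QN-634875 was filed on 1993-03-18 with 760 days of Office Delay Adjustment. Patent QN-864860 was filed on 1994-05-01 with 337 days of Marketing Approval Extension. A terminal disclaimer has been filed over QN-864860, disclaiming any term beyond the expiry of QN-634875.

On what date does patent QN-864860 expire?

April 2, 2020

Natural term of QN-864860:
  Base: filing + 25 years → 1 May 2019.
  Marketing Approval Extension: +337 days → 2 April 2020.
Expiry of referenced patent QN-634875:
  Base: filing + 25 years → 18 March 2018.
  Office Delay Adjustment: +760 days → 16 April 2020.
Terminal disclaimer: QN-864860 expires on the earlier of 2 April 2020 and 16 April 2020.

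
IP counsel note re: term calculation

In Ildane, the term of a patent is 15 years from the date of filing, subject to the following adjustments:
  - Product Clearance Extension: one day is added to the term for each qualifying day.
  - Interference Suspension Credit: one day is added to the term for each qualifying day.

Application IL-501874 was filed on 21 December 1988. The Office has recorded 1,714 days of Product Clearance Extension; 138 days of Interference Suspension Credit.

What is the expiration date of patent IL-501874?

January 15, 2009

Base term: filing date + 15 years → 21 December 2003.
Product Clearance Extension: +1714 days → 30 August 2008.
Interference Suspension Credit: +138 days → 15 January 2009.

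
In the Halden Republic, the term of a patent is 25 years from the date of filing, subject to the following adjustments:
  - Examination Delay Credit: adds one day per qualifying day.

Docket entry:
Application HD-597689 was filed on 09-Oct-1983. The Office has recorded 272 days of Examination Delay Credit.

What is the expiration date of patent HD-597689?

2009-07-08

Base term: filing date + 25 years → 9 October 2008.
Examination Delay Credit: +272 days → 8 July 2009.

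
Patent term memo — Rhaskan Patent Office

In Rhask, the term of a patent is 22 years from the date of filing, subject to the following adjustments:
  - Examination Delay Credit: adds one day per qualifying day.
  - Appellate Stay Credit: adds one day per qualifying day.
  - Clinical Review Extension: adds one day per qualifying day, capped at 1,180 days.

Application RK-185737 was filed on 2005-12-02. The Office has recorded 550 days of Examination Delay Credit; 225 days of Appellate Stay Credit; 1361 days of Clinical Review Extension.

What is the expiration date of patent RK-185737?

Base term: filing date + 22 years → 2 December 2027.
Examination Delay Credit: +550 days → 4 June 2029.
Appellate Stay Credit: +225 days → 15 January 2030.
Clinical Review Extension: 1361 days claimed exceeds the 1180-day cap, so +1180 days → 9 April 2033.

2033-04-09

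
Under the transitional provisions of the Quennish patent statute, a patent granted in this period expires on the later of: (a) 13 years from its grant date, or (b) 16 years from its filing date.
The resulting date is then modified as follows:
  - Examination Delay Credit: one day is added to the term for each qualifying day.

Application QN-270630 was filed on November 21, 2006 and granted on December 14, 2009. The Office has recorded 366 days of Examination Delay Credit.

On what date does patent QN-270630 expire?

(a) grant + 13 years → 14 December 2022.
(b) filing + 16 years → 21 November 2022.
Later of the two: 14 December 2022.
Examination Delay Credit: +366 days → 15 December 2023.

2023-12-15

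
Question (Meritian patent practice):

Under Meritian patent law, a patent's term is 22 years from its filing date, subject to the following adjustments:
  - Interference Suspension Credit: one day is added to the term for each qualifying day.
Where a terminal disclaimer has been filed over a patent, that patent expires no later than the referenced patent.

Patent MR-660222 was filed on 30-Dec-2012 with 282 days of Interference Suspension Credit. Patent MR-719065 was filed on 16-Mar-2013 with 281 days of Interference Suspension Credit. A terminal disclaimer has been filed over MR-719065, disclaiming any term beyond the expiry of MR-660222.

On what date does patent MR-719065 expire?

2035-10-08

Natural term of MR-719065:
  Base: filing + 22 years → 16 March 2035.
  Interference Suspension Credit: +281 days → 22 December 2035.
Expiry of referenced patent MR-660222:
  Base: filing + 22 years → 30 December 2034.
  Interference Suspension Credit: +282 days → 8 October 2035.
Terminal disclaimer: MR-719065 expires on the earlier of 22 December 2035 and 8 October 2035.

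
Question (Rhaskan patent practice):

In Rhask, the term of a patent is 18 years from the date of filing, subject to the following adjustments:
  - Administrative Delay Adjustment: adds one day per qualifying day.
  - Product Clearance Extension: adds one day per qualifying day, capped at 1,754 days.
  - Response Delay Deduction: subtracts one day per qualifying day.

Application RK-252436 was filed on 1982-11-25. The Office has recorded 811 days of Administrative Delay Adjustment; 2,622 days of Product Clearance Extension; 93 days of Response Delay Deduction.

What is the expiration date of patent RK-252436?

Base term: filing date + 18 years → 25 November 2000.
Administrative Delay Adjustment: +811 days → 14 February 2003.
Product Clearance Extension: 2622 days claimed exceeds the 1754-day cap, so +1754 days → 4 December 2007.
Response Delay Deduction: −93 days → 2 September 2007.

September 2, 2007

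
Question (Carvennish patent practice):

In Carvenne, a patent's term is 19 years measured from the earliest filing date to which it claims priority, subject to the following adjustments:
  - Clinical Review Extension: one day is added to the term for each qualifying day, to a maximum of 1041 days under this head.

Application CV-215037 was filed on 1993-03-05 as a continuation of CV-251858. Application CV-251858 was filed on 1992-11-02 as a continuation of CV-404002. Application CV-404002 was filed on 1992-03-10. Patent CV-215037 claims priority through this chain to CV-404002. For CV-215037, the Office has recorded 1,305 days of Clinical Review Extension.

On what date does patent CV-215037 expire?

Earliest priority filing: 10 March 1992.
Base term: 10 March 1992 + 19 years → 10 March 2011.
Clinical Review Extension: 1305 days claimed exceeds the 1041-day cap, so +1041 days → 14 January 2014.

January 14, 2014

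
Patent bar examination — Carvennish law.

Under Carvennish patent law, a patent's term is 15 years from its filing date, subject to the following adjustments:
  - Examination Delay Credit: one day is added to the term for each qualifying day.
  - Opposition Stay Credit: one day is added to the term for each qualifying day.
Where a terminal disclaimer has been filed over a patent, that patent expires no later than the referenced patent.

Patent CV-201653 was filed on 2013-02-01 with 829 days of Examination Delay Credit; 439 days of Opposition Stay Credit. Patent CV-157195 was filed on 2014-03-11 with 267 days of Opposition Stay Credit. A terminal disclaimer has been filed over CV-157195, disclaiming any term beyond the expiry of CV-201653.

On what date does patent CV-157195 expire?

December 3, 2029

Natural term of CV-157195:
  Base: filing + 15 years → 11 March 2029.
  Opposition Stay Credit: +267 days → 3 December 2029.
Expiry of referenced patent CV-201653:
  Base: filing + 15 years → 1 February 2028.
  Examination Delay Credit: +829 days → 10 May 2030.
  Opposition Stay Credit: +439 days → 23 July 2031.
Terminal disclaimer: CV-157195 expires on the earlier of 3 December 2029 and 23 July 2031.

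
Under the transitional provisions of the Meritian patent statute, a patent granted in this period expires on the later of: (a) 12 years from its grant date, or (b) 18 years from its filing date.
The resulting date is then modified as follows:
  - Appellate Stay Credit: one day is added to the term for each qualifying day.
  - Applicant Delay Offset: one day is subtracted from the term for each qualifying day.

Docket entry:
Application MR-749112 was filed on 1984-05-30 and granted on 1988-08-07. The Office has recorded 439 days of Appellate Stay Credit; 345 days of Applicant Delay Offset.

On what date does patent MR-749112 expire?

September 1, 2002

(a) grant + 12 years → 7 August 2000.
(b) filing + 18 years → 30 May 2002.
Later of the two: 30 May 2002.
Appellate Stay Credit: +439 days → 12 August 2003.
Applicant Delay Offset: −345 days → 1 September 2002.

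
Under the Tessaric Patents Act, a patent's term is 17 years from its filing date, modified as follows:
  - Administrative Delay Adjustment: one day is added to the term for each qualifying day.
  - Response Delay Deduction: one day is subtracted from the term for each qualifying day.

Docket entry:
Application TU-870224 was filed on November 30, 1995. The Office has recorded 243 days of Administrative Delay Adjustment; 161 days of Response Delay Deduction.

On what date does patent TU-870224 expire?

Base term: filing date + 17 years → 30 November 2012.
Administrative Delay Adjustment: +243 days → 31 July 2013.
Response Delay Deduction: −161 days → 20 February 2013.

2013-02-20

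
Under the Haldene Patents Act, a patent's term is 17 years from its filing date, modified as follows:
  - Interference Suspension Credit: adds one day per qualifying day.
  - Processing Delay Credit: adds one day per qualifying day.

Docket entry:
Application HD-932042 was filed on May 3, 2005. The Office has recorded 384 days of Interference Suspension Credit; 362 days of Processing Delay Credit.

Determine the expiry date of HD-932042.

2024-05-18

Base term: filing date + 17 years → 3 May 2022.
Interference Suspension Credit: +384 days → 22 May 2023.
Processing Delay Credit: +362 days → 18 May 2024.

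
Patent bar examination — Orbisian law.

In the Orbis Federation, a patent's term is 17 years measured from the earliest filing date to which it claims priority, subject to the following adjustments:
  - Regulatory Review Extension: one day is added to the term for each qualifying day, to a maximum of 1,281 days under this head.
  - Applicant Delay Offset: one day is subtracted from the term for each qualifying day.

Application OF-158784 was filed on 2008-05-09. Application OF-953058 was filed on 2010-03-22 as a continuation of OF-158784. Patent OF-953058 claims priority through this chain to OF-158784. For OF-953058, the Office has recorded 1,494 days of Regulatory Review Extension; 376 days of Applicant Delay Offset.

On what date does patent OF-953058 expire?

Earliest priority filing: 9 May 2008.
Base term: 9 May 2008 + 17 years → 9 May 2025.
Regulatory Review Extension: 1494 days claimed exceeds the 1281-day cap, so +1281 days → 10 November 2028.
Applicant Delay Offset: −376 days → 31 October 2027.

2027-10-31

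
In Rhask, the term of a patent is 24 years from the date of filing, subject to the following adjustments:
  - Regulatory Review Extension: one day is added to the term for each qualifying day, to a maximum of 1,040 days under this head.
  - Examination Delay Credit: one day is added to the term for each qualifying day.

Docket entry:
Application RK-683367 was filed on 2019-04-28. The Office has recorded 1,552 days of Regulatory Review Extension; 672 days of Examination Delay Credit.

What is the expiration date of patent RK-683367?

Base term: filing date + 24 years → 28 April 2043.
Regulatory Review Extension: 1552 days claimed exceeds the 1040-day cap, so +1040 days → 3 March 2046.
Examination Delay Credit: +672 days → 4 January 2048.

2048-01-04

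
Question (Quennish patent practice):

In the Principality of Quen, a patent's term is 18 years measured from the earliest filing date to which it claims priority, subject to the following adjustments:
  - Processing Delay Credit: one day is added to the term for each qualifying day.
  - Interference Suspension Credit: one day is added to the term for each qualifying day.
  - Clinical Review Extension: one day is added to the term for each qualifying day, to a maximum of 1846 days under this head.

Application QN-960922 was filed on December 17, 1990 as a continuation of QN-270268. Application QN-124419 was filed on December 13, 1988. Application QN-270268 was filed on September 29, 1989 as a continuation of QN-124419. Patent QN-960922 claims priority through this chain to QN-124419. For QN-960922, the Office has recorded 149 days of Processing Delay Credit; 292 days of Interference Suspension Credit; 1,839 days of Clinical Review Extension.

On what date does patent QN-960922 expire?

Earliest priority filing: 13 December 1988.
Base term: 13 December 1988 + 18 years → 13 December 2006.
Processing Delay Credit: +149 days → 11 May 2007.
Interference Suspension Credit: +292 days → 27 February 2008.
Clinical Review Extension: 1839 days (within the 1846-day cap) → +1839 days → 11 March 2013.

2013-03-11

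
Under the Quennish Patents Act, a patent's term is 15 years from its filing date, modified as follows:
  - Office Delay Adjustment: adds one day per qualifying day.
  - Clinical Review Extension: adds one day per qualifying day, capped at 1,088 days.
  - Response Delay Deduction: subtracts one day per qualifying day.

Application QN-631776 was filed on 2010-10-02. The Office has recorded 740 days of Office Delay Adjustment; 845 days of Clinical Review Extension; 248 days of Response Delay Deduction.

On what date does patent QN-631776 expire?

Base term: filing date + 15 years → 2 October 2025.
Office Delay Adjustment: +740 days → 12 October 2027.
Clinical Review Extension: 845 days (within the 1088-day cap) → +845 days → 3 February 2030.
Response Delay Deduction: −248 days → 31 May 2029.

2029-05-31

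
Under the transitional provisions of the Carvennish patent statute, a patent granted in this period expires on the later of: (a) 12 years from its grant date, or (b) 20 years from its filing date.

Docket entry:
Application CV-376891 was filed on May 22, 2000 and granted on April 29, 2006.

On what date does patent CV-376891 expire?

May 22, 2020

(a) grant + 12 years → 29 April 2018.
(b) filing + 20 years → 22 May 2020.
Later of the two: 22 May 2020.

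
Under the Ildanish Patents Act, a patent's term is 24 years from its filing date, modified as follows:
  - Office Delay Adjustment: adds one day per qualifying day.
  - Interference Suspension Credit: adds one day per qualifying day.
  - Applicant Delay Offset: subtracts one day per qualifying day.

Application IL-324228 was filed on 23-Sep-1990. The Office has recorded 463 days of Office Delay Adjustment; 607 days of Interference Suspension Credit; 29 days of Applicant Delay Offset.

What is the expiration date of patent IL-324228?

Base term: filing date + 24 years → 23 September 2014.
Office Delay Adjustment: +463 days → 30 December 2015.
Interference Suspension Credit: +607 days → 28 August 2017.
Applicant Delay Offset: −29 days → 30 July 2017.

July 30, 2017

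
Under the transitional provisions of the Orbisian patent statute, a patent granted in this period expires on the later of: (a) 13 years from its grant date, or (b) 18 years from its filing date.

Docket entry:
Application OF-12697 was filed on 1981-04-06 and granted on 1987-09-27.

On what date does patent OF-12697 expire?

September 27, 2000

(a) grant + 13 years → 27 September 2000.
(b) filing + 18 years → 6 April 1999.
Later of the two: 27 September 2000.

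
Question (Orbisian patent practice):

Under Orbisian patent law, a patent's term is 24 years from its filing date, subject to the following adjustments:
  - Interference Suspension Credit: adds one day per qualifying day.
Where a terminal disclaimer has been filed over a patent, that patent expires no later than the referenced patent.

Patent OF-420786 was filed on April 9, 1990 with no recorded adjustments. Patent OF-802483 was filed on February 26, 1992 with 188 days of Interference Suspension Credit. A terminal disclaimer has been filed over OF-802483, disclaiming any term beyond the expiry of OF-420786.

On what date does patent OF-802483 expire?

Natural term of OF-802483:
  Base: filing + 24 years → 26 February 2016.
  Interference Suspension Credit: +188 days → 1 September 2016.
Expiry of referenced patent OF-420786:
  Base: filing + 24 years → 9 April 2014.
Terminal disclaimer: OF-802483 expires on the earlier of 1 September 2016 and 9 April 2014.

April 9, 2014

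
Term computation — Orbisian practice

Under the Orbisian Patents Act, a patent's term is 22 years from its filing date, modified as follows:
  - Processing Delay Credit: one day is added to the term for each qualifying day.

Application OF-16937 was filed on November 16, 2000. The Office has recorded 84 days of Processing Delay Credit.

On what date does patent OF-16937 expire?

Base term: filing date + 22 years → 16 November 2022.
Processing Delay Credit: +84 days → 8 February 2023.

February 8, 2023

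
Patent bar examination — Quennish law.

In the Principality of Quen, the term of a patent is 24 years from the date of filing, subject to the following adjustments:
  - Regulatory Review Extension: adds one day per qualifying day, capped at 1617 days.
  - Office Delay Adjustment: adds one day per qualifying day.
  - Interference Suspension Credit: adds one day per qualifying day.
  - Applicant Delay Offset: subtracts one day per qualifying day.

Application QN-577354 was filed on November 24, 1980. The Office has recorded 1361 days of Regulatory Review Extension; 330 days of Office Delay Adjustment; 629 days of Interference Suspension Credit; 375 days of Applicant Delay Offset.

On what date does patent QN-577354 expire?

2010-03-23

Base term: filing date + 24 years → 24 November 2004.
Regulatory Review Extension: 1361 days (within the 1617-day cap) → +1361 days → 16 August 2008.
Office Delay Adjustment: +330 days → 12 July 2009.
Interference Suspension Credit: +629 days → 2 April 2011.
Applicant Delay Offset: −375 days → 23 March 2010.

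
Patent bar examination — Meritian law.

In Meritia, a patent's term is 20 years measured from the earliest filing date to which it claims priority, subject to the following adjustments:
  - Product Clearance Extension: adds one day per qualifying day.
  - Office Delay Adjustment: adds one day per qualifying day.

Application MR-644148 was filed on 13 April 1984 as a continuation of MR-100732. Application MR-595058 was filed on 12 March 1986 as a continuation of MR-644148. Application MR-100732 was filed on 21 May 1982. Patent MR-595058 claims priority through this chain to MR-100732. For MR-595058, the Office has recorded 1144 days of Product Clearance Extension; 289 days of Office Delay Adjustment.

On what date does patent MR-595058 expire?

Earliest priority filing: 21 May 1982.
Base term: 21 May 1982 + 20 years → 21 May 2002.
Product Clearance Extension: +1144 days → 8 July 2005.
Office Delay Adjustment: +289 days → 23 April 2006.

2006-04-23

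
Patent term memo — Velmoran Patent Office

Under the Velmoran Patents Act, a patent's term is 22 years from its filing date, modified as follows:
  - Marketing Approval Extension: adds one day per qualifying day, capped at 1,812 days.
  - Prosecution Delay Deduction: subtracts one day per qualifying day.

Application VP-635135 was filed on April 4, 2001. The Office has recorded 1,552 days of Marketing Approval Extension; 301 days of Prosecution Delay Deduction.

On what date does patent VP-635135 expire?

September 6, 2026

Base term: filing date + 22 years → 4 April 2023.
Marketing Approval Extension: 1552 days (within the 1812-day cap) → +1552 days → 4 July 2027.
Prosecution Delay Deduction: −301 days → 6 September 2026.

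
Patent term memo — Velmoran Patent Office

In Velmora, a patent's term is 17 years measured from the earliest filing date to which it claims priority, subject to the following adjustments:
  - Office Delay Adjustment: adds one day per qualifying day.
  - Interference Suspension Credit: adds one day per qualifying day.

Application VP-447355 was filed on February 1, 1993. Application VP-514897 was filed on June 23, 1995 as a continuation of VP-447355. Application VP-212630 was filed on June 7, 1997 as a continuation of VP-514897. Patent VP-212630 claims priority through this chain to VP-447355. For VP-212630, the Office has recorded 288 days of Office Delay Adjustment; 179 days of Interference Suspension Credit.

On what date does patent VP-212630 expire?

Earliest priority filing: 1 February 1993.
Base term: 1 February 1993 + 17 years → 1 February 2010.
Office Delay Adjustment: +288 days → 16 November 2010.
Interference Suspension Credit: +179 days → 14 May 2011.

May 14, 2011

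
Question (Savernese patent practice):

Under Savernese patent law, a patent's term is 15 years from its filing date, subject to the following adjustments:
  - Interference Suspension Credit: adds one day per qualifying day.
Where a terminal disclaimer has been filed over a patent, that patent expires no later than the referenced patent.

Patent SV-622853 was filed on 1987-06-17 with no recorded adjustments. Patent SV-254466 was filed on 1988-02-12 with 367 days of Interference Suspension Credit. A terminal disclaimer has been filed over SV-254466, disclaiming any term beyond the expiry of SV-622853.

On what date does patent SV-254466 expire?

June 17, 2002

Natural term of SV-254466:
  Base: filing + 15 years → 12 February 2003.
  Interference Suspension Credit: +367 days → 14 February 2004.
Expiry of referenced patent SV-622853:
  Base: filing + 15 years → 17 June 2002.
Terminal disclaimer: SV-254466 expires on the earlier of 14 February 2004 and 17 June 2002.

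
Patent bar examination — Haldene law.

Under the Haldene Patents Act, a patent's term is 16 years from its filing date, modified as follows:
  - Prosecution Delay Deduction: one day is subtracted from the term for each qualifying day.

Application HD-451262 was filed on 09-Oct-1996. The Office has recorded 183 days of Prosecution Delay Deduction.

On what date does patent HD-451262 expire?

Base term: filing date + 16 years → 9 October 2012.
Prosecution Delay Deduction: −183 days → 9 April 2012.

2012-04-09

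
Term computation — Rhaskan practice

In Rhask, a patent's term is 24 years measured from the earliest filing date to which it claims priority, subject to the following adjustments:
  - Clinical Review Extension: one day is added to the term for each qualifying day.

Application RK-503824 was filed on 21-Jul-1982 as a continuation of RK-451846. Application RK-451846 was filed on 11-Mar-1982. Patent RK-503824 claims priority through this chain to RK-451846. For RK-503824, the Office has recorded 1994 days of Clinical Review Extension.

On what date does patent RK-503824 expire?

2011-08-26

Earliest priority filing: 11 March 1982.
Base term: 11 March 1982 + 24 years → 11 March 2006.
Clinical Review Extension: +1994 days → 26 August 2011.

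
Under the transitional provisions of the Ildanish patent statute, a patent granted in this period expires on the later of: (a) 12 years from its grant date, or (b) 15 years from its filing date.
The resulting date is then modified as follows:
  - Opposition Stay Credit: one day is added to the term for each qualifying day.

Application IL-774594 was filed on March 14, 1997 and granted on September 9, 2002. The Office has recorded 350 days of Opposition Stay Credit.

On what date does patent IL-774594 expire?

August 25, 2015

(a) grant + 12 years → 9 September 2014.
(b) filing + 15 years → 14 March 2012.
Later of the two: 9 September 2014.
Opposition Stay Credit: +350 days → 25 August 2015.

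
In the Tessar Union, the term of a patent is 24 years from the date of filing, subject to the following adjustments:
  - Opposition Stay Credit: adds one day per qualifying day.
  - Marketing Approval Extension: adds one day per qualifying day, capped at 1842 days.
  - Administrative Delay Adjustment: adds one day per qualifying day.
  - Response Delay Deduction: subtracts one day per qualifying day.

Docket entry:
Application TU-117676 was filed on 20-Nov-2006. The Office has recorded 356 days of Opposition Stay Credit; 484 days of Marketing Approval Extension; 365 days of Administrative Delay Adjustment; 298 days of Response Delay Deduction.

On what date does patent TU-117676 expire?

Base term: filing date + 24 years → 20 November 2030.
Opposition Stay Credit: +356 days → 11 November 2031.
Marketing Approval Extension: 484 days (within the 1842-day cap) → +484 days → 9 March 2033.
Administrative Delay Adjustment: +365 days → 9 March 2034.
Response Delay Deduction: −298 days → 15 May 2033.

May 15, 2033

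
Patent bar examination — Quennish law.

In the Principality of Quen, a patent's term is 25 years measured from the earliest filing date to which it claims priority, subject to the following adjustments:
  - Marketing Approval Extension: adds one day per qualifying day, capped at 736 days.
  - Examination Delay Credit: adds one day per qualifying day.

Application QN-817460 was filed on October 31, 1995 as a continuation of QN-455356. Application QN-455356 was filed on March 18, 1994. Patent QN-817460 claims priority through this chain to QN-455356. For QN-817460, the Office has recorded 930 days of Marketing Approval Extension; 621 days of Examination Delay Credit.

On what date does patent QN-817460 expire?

Earliest priority filing: 18 March 1994.
Base term: 18 March 1994 + 25 years → 18 March 2019.
Marketing Approval Extension: 930 days claimed exceeds the 736-day cap, so +736 days → 23 March 2021.
Examination Delay Credit: +621 days → 4 December 2022.

December 4, 2022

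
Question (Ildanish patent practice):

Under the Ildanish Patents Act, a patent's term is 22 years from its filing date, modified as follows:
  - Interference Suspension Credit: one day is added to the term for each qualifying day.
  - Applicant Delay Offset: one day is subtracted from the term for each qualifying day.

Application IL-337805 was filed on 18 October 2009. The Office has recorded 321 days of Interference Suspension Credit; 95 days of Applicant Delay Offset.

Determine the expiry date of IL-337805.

Base term: filing date + 22 years → 18 October 2031.
Interference Suspension Credit: +321 days → 3 September 2032.
Applicant Delay Offset: −95 days → 31 May 2032.

2032-05-31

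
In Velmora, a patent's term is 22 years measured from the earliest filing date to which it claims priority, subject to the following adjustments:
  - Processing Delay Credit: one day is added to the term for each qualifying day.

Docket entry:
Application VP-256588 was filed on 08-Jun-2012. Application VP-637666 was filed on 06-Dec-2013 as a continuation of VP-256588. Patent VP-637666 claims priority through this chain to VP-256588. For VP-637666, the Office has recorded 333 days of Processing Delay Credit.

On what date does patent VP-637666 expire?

May 7, 2035

Earliest priority filing: 8 June 2012.
Base term: 8 June 2012 + 22 years → 8 June 2034.
Processing Delay Credit: +333 days → 7 May 2035.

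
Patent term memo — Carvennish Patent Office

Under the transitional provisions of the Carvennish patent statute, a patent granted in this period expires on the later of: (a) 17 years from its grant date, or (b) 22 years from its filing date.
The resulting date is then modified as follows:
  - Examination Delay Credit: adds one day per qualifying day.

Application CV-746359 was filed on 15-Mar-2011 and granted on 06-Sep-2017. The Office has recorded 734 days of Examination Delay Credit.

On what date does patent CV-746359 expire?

September 9, 2036

(a) grant + 17 years → 6 September 2034.
(b) filing + 22 years → 15 March 2033.
Later of the two: 6 September 2034.
Examination Delay Credit: +734 days → 9 September 2036.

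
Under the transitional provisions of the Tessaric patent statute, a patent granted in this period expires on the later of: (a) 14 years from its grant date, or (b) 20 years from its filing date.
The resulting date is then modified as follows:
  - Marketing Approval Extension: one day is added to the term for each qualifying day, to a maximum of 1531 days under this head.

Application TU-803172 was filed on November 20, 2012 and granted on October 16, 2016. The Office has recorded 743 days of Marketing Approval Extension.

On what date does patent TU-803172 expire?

(a) grant + 14 years → 16 October 2030.
(b) filing + 20 years → 20 November 2032.
Later of the two: 20 November 2032.
Marketing Approval Extension: 743 days (within the 1531-day cap) → +743 days → 3 December 2034.

December 3, 2034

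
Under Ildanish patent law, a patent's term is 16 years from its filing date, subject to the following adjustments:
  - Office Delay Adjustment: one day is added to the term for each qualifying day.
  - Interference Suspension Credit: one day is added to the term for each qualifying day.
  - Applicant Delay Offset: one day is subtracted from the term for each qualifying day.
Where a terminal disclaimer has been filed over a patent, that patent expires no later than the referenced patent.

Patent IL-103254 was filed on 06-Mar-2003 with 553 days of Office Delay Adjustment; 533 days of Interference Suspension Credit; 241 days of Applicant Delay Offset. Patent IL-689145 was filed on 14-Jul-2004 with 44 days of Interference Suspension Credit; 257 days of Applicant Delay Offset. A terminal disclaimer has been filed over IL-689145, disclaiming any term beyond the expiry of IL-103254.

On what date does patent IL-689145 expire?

Natural term of IL-689145:
  Base: filing + 16 years → 14 July 2020.
  Interference Suspension Credit: +44 days → 27 August 2020.
  Applicant Delay Offset: −257 days → 14 December 2019.
Expiry of referenced patent IL-103254:
  Base: filing + 16 years → 6 March 2019.
  Office Delay Adjustment: +553 days → 9 September 2020.
  Interference Suspension Credit: +533 days → 24 February 2022.
  Applicant Delay Offset: −241 days → 28 June 2021.
Terminal disclaimer: IL-689145 expires on the earlier of 14 December 2019 and 28 June 2021.

2019-12-14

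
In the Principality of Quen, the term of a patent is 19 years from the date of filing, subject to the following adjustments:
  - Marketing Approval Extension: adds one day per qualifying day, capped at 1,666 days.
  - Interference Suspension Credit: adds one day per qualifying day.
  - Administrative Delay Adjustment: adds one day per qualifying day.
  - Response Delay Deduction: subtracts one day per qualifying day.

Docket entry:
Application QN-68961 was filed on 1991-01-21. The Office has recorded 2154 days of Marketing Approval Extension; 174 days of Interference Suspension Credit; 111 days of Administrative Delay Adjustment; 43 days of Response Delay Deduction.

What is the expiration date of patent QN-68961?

2015-04-13

Base term: filing date + 19 years → 21 January 2010.
Marketing Approval Extension: 2154 days claimed exceeds the 1666-day cap, so +1666 days → 14 August 2014.
Interference Suspension Credit: +174 days → 4 February 2015.
Administrative Delay Adjustment: +111 days → 26 May 2015.
Response Delay Deduction: −43 days → 13 April 2015.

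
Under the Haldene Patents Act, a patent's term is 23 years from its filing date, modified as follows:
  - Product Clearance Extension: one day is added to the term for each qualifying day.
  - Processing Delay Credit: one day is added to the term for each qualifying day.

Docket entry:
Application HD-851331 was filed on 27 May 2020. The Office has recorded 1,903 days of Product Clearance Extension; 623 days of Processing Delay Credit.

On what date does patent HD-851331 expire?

2050-04-26

Base term: filing date + 23 years → 27 May 2043.
Product Clearance Extension: +1903 days → 11 August 2048.
Processing Delay Credit: +623 days → 26 April 2050.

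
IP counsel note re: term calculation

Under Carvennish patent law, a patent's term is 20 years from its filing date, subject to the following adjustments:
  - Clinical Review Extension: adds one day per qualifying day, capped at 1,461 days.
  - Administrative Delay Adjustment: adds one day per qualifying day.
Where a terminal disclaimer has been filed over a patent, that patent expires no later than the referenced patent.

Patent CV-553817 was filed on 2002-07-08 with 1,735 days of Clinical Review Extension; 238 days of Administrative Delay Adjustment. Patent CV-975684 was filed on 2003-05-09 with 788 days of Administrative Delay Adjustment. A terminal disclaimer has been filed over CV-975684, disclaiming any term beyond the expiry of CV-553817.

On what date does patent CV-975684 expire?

Natural term of CV-975684:
  Base: filing + 20 years → 9 May 2023.
  Administrative Delay Adjustment: +788 days → 5 July 2025.
Expiry of referenced patent CV-553817:
  Base: filing + 20 years → 8 July 2022.
  Clinical Review Extension: 1735 days claimed exceeds the 1461-day cap, so +1461 days → 8 July 2026.
  Administrative Delay Adjustment: +238 days → 3 March 2027.
Terminal disclaimer: CV-975684 expires on the earlier of 5 July 2025 and 3 March 2027.

July 5, 2025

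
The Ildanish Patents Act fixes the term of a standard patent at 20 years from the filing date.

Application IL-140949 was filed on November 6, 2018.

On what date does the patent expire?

Filing date + 20 years → 6 November 2038.

2038-11-06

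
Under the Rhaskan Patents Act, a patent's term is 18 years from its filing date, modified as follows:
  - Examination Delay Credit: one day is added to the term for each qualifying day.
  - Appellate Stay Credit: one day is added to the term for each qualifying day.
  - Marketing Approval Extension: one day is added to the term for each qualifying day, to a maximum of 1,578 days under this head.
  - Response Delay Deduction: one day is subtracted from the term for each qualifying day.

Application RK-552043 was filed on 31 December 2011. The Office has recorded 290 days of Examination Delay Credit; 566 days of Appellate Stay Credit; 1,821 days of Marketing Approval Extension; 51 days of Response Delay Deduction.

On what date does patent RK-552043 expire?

Base term: filing date + 18 years → 31 December 2029.
Examination Delay Credit: +290 days → 17 October 2030.
Appellate Stay Credit: +566 days → 5 May 2032.
Marketing Approval Extension: 1821 days claimed exceeds the 1578-day cap, so +1578 days → 30 August 2036.
Response Delay Deduction: −51 days → 10 July 2036.

July 10, 2036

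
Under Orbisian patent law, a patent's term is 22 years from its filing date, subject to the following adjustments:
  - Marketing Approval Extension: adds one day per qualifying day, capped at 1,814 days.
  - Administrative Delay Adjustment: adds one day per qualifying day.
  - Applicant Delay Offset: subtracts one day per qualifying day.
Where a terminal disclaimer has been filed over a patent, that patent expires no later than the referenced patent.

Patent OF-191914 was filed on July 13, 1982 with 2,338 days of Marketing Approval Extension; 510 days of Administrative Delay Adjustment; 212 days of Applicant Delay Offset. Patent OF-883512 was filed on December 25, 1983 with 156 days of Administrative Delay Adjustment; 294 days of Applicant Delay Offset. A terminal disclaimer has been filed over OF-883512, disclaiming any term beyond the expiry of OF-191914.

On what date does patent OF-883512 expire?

2005-08-09

Natural term of OF-883512:
  Base: filing + 22 years → 25 December 2005.
  Administrative Delay Adjustment: +156 days → 30 May 2006.
  Applicant Delay Offset: −294 days → 9 August 2005.
Expiry of referenced patent OF-191914:
  Base: filing + 22 years → 13 July 2004.
  Marketing Approval Extension: 2338 days claimed exceeds the 1814-day cap, so +1814 days → 1 July 2009.
  Administrative Delay Adjustment: +510 days → 23 November 2010.
  Applicant Delay Offset: −212 days → 25 April 2010.
Terminal disclaimer: OF-883512 expires on the earlier of 9 August 2005 and 25 April 2010.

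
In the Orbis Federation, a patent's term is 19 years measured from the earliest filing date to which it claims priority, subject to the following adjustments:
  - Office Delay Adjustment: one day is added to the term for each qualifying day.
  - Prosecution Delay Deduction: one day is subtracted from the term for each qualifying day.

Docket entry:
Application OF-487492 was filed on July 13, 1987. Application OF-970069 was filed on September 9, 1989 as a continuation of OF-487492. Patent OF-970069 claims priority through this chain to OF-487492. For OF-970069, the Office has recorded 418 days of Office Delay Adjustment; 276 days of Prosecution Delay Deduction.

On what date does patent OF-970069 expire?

Earliest priority filing: 13 July 1987.
Base term: 13 July 1987 + 19 years → 13 July 2006.
Office Delay Adjustment: +418 days → 4 September 2007.
Prosecution Delay Deduction: −276 days → 2 December 2006.

December 2, 2006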